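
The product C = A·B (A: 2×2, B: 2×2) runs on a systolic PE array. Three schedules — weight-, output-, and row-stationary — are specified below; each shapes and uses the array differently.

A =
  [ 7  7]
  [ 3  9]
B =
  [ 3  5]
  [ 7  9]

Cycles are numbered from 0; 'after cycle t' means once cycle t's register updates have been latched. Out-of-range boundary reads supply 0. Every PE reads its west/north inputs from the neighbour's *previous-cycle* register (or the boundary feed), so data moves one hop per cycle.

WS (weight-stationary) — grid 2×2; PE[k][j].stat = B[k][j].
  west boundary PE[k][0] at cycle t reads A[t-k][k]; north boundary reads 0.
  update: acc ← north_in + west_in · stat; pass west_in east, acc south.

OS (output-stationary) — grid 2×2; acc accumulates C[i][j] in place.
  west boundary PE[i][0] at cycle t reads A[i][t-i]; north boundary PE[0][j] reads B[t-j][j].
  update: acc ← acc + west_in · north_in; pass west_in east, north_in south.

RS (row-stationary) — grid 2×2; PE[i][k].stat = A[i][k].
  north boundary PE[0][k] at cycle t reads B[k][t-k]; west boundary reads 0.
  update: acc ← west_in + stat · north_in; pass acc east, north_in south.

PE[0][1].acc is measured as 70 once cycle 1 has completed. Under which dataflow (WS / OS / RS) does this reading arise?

dataflow = RS

— WS: 2×2; PE[0][1] trace:
  c0 r0c1: 0 / 0 / 0
  c1 r0c1: 35 / 7 / 35
— OS: 2×2; PE[0][1] trace:
  c0 r0c1: 0 / 0 / 0
  c1 r0c1: 35 / 7 / 5
— RS: 2×2; PE[0][1] trace:
  c0 r0c1: 0 / 0 / 0
  c1 r0c1: 70 / 70 / 7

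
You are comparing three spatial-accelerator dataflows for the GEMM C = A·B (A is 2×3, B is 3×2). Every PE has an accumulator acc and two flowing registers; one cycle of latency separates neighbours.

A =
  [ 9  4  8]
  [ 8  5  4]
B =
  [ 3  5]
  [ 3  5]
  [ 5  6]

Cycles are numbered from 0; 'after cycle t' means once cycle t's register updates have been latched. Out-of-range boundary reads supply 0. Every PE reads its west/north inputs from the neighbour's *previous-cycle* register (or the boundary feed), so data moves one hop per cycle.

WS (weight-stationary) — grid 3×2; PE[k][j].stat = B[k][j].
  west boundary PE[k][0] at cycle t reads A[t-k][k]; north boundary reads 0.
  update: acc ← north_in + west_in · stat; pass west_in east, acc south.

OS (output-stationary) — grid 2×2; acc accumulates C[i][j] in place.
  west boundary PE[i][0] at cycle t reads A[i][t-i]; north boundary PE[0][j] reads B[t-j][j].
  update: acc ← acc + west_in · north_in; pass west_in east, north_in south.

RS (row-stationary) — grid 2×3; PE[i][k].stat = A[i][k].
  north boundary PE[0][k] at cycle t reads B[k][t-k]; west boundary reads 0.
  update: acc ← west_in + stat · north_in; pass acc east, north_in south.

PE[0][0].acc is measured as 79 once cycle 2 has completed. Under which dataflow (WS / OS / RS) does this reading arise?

— WS: 3×2; PE[0][0] trace:
  c0 r0c0: 27 / 9 / 27
  c1 r0c0: 24 / 8 / 24
  c2 r0c0: 0 / 0 / 0
— OS: 2×2; PE[0][0] trace:
  c0 r0c0: 27 / 9 / 3
  c1 r0c0: 39 / 4 / 3
  c2 r0c0: 79 / 8 / 5
— RS: 2×3; PE[0][0] trace:
  c0 r0c0: 27 / 27 / 3
  c1 r0c0: 45 / 45 / 5
  c2 r0c0: 0 / 0 / 0

dataflow = OS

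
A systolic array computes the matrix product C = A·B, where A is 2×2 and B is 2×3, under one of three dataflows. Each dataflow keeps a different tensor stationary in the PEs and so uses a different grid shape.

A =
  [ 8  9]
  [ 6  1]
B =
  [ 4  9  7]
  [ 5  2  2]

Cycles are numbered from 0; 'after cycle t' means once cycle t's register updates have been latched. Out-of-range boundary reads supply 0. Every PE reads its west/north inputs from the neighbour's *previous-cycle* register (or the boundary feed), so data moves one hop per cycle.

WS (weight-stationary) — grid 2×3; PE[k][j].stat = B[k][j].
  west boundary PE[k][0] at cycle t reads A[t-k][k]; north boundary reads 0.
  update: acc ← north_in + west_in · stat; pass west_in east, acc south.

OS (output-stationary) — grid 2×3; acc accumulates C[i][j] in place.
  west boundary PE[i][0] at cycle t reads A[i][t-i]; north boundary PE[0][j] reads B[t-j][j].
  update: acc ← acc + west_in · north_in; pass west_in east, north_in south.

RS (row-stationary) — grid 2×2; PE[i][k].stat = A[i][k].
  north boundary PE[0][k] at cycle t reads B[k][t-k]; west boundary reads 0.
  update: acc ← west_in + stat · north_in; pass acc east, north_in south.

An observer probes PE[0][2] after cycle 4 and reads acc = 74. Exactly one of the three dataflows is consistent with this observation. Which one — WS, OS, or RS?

Under WS (2×3), PE[0][2]:
  after 0 — PE[0][2] acc=0, pass-E 0, pass-S 0
  after 1 — PE[0][2] acc=0, pass-E 0, pass-S 0
  after 2 — PE[0][2] acc=56, pass-E 8, pass-S 56
  after 3 — PE[0][2] acc=42, pass-E 6, pass-S 42
  after 4 — PE[0][2] acc=0, pass-E 0, pass-S 0
Under OS (2×3), PE[0][2]:
  after 0 — PE[0][2] acc=0, pass-E 0, pass-S 0
  after 1 — PE[0][2] acc=0, pass-E 0, pass-S 0
  after 2 — PE[0][2] acc=56, pass-E 8, pass-S 7
  after 3 — PE[0][2] acc=74, pass-E 9, pass-S 2
  after 4 — PE[0][2] acc=74, pass-E 0, pass-S 0
RS: PE[0][2] is outside its 2×2 grid.

dataflow = OS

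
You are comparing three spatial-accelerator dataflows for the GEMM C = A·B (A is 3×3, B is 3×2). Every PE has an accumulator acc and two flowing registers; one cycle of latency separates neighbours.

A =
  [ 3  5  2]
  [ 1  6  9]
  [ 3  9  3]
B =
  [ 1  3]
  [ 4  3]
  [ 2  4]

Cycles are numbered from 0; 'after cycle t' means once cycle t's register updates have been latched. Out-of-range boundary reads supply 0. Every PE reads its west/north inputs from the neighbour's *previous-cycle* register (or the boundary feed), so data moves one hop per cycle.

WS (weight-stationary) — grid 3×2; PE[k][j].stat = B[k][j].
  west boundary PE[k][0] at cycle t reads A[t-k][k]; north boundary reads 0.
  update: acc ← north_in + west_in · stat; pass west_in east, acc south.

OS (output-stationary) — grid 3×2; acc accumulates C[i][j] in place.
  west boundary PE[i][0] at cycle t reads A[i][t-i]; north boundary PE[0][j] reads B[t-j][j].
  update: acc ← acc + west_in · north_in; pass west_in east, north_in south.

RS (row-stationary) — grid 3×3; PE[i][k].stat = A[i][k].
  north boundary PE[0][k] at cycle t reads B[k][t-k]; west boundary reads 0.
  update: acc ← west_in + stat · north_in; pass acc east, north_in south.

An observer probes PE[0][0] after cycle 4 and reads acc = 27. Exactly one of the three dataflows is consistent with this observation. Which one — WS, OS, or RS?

WS [3×2] PE[0][0] across cycles:
  step 0 · PE0,0: acc=3; fwd→3 fwd↓3
  step 1 · PE0,0: acc=1; fwd→1 fwd↓1
  step 2 · PE0,0: acc=3; fwd→3 fwd↓3
  step 3 · PE0,0: acc=0; fwd→0 fwd↓0
  step 4 · PE0,0: acc=0; fwd→0 fwd↓0
OS [3×2] PE[0][0] across cycles:
  step 0 · PE0,0: acc=3; fwd→3 fwd↓1
  step 1 · PE0,0: acc=23; fwd→5 fwd↓4
  step 2 · PE0,0: acc=27; fwd→2 fwd↓2
  step 3 · PE0,0: acc=27; fwd→0 fwd↓0
  step 4 · PE0,0: acc=27; fwd→0 fwd↓0
RS [3×3] PE[0][0] across cycles:
  step 0 · PE0,0: acc=3; fwd→3 fwd↓1
  step 1 · PE0,0: acc=9; fwd→9 fwd↓3
  step 2 · PE0,0: acc=0; fwd→0 fwd↓0
  step 3 · PE0,0: acc=0; fwd→0 fwd↓0
  step 4 · PE0,0: acc=0; fwd→0 fwd↓0

dataflow = OS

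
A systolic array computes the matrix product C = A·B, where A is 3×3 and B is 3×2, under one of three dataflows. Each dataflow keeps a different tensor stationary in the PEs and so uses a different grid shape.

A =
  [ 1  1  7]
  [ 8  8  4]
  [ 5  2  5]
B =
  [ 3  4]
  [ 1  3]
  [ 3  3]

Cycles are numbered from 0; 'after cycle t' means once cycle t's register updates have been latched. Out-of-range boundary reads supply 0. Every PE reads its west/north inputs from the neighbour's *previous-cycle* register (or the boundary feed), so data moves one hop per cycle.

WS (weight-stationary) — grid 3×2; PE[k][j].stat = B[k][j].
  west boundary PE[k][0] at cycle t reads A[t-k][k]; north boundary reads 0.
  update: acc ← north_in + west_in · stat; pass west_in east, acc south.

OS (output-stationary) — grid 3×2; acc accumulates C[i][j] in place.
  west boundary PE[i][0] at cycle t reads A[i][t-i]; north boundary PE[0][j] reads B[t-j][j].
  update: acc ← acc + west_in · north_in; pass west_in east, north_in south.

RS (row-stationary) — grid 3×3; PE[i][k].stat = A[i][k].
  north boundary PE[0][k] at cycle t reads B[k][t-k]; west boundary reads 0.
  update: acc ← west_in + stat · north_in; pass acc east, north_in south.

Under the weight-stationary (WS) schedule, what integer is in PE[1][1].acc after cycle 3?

WS on a 3×2 grid — tracing PE[1][1] and its feeders:
  t=0 PE[0][1]: acc=0 h=0 v=0
  t=0 PE[1][0]: acc=0 h=0 v=0
  t=0 PE[1][1]: acc=0 h=0 v=0
  t=1 PE[0][1]: acc=4 h=1 v=4
  t=1 PE[1][0]: acc=4 h=1 v=4
  t=1 PE[1][1]: acc=0 h=0 v=0
  t=2 PE[0][1]: acc=32 h=8 v=32
  t=2 PE[1][0]: acc=32 h=8 v=32
  t=2 PE[1][1]: acc=7 h=1 v=7
  t=3 PE[0][1]: acc=20 h=5 v=20
  t=3 PE[1][0]: acc=17 h=2 v=17
  t=3 PE[1][1]: acc=56 h=8 v=56

PE[1][1].acc = 56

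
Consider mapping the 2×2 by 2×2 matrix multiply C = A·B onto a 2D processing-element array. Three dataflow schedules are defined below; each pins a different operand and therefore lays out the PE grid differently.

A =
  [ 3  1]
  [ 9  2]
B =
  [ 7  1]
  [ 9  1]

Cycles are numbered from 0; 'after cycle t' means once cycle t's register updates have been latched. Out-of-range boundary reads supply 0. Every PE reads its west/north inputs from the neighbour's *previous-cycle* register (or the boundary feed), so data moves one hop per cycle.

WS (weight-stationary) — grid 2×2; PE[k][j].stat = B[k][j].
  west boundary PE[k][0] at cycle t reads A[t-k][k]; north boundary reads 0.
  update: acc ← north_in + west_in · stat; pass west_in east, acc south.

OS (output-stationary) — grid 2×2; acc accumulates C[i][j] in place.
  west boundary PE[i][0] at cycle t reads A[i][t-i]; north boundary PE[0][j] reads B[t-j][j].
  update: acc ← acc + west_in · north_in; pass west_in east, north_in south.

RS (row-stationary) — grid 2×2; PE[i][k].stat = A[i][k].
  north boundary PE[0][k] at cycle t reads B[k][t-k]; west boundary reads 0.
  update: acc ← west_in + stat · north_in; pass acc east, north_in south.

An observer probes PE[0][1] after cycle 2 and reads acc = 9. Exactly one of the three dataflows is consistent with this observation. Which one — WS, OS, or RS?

dataflow = WS

WS (2×2 grid), PE[0][1]:
  [0] (0,1) acc=0 (h:0 v:0)
  [1] (0,1) acc=3 (h:3 v:3)
  [2] (0,1) acc=9 (h:9 v:9)
OS (2×2 grid), PE[0][1]:
  [0] (0,1) acc=0 (h:0 v:0)
  [1] (0,1) acc=3 (h:3 v:1)
  [2] (0,1) acc=4 (h:1 v:1)
RS (2×2 grid), PE[0][1]:
  [0] (0,1) acc=0 (h:0 v:0)
  [1] (0,1) acc=30 (h:30 v:9)
  [2] (0,1) acc=4 (h:4 v:1)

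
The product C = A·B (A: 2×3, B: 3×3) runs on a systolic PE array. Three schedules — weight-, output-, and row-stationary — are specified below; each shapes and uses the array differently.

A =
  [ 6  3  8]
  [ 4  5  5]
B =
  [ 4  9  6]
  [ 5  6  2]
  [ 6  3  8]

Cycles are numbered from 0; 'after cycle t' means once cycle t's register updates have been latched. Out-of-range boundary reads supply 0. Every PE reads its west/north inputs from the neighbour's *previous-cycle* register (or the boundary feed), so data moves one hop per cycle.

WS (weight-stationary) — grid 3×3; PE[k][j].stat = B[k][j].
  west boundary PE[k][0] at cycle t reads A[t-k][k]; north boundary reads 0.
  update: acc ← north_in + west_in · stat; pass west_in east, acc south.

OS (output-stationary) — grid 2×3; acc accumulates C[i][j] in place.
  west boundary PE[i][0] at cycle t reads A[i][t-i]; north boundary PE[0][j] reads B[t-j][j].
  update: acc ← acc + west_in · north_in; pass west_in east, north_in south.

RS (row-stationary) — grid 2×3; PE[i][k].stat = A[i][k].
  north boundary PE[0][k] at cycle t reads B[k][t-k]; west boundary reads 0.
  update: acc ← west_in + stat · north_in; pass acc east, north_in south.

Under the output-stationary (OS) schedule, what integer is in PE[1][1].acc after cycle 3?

PE[1][1].acc = 66

OS 2×3: PE[1][1] cycle-by-cycle (with neighbour feeds):
  step 0 · PE0,1: acc=0; fwd→0 fwd↓0
  step 0 · PE1,0: acc=0; fwd→0 fwd↓0
  step 0 · PE1,1: acc=0; fwd→0 fwd↓0
  step 1 · PE0,1: acc=54; fwd→6 fwd↓9
  step 1 · PE1,0: acc=16; fwd→4 fwd↓4
  step 1 · PE1,1: acc=0; fwd→0 fwd↓0
  step 2 · PE0,1: acc=72; fwd→3 fwd↓6
  step 2 · PE1,0: acc=41; fwd→5 fwd↓5
  step 2 · PE1,1: acc=36; fwd→4 fwd↓9
  step 3 · PE0,1: acc=96; fwd→8 fwd↓3
  step 3 · PE1,0: acc=71; fwd→5 fwd↓6
  step 3 · PE1,1: acc=66; fwd→5 fwd↓6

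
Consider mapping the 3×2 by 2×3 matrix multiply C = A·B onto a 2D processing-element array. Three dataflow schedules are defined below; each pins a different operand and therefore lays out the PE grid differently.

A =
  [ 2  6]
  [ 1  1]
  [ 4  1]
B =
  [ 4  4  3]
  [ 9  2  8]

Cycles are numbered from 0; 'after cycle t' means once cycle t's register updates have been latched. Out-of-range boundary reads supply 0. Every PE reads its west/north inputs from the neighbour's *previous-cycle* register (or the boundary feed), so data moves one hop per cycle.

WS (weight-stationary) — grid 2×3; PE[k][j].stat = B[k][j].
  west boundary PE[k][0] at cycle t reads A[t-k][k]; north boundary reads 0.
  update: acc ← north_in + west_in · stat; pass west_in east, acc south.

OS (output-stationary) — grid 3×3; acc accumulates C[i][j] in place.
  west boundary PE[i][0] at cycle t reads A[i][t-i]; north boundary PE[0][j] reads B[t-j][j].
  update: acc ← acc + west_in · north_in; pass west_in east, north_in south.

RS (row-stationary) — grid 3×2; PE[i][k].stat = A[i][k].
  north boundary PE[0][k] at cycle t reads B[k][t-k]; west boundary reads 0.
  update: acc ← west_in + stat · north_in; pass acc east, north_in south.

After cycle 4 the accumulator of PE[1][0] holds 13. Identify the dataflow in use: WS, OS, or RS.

dataflow = OS

— WS: 2×3; PE[1][0] trace:
  [0] (1,0) acc=0 (h:0 v:0)
  [1] (1,0) acc=62 (h:6 v:62)
  [2] (1,0) acc=13 (h:1 v:13)
  [3] (1,0) acc=25 (h:1 v:25)
  [4] (1,0) acc=0 (h:0 v:0)
— OS: 3×3; PE[1][0] trace:
  [0] (1,0) acc=0 (h:0 v:0)
  [1] (1,0) acc=4 (h:1 v:4)
  [2] (1,0) acc=13 (h:1 v:9)
  [3] (1,0) acc=13 (h:0 v:0)
  [4] (1,0) acc=13 (h:0 v:0)
— RS: 3×2; PE[1][0] trace:
  [0] (1,0) acc=0 (h:0 v:0)
  [1] (1,0) acc=4 (h:4 v:4)
  [2] (1,0) acc=4 (h:4 v:4)
  [3] (1,0) acc=3 (h:3 v:3)
  [4] (1,0) acc=0 (h:0 v:0)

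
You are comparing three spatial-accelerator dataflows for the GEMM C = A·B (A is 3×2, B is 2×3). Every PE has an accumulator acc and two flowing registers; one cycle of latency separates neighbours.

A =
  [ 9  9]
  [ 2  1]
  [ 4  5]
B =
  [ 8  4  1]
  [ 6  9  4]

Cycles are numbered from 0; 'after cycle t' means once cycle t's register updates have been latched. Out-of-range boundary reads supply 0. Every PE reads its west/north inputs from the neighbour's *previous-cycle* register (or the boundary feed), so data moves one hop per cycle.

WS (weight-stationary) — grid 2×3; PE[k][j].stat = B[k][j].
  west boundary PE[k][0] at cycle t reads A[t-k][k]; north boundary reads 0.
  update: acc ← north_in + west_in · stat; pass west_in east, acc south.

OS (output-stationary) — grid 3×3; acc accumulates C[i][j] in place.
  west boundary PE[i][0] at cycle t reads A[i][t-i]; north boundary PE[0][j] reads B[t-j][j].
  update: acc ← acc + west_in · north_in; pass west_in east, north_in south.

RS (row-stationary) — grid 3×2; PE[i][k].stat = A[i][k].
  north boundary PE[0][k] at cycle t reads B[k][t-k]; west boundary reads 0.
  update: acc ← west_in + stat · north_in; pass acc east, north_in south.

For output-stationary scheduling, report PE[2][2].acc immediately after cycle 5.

PE[2][2].acc = 24

OS 3×3: PE[2][2] cycle-by-cycle (with neighbour feeds):
  @0  [1,2]  acc 0  |  →0  ↓0
  @0  [2,1]  acc 0  |  →0  ↓0
  @0  [2,2]  acc 0  |  →0  ↓0
  @1  [1,2]  acc 0  |  →0  ↓0
  @1  [2,1]  acc 0  |  →0  ↓0
  @1  [2,2]  acc 0  |  →0  ↓0
  @2  [1,2]  acc 0  |  →0  ↓0
  @2  [2,1]  acc 0  |  →0  ↓0
  @2  [2,2]  acc 0  |  →0  ↓0
  @3  [1,2]  acc 2  |  →2  ↓1
  @3  [2,1]  acc 16  |  →4  ↓4
  @3  [2,2]  acc 0  |  →0  ↓0
  @4  [1,2]  acc 6  |  →1  ↓4
  @4  [2,1]  acc 61  |  →5  ↓9
  @4  [2,2]  acc 4  |  →4  ↓1
  @5  [1,2]  acc 6  |  →0  ↓0
  @5  [2,1]  acc 61  |  →0  ↓0
  @5  [2,2]  acc 24  |  →5  ↓4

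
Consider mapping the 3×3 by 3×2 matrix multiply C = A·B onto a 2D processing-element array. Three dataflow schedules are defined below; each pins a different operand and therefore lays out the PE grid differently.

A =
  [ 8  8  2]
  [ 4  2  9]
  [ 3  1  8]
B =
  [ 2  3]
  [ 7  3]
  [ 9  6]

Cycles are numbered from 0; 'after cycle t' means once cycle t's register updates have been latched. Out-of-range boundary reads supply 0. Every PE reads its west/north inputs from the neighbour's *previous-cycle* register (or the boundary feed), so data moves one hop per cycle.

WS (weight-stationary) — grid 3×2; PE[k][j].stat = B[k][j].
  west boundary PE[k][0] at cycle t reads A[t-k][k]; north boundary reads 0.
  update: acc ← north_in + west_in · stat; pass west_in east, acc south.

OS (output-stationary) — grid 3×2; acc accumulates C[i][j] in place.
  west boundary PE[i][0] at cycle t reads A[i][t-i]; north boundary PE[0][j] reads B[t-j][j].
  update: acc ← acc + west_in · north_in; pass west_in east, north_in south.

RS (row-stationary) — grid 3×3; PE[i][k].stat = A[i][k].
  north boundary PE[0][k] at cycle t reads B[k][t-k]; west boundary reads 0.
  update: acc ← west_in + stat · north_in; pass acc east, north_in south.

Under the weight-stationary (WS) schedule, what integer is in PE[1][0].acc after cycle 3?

PE[1][0].acc = 13

WS 3×2: PE[1][0] cycle-by-cycle (with neighbour feeds):
  @0  [0,0]  acc 16  |  →8  ↓16
  @0  [1,0]  acc 0  |  →0  ↓0
  @1  [0,0]  acc 8  |  →4  ↓8
  @1  [1,0]  acc 72  |  →8  ↓72
  @2  [0,0]  acc 6  |  →3  ↓6
  @2  [1,0]  acc 22  |  →2  ↓22
  @3  [0,0]  acc 0  |  →0  ↓0
  @3  [1,0]  acc 13  |  →1  ↓13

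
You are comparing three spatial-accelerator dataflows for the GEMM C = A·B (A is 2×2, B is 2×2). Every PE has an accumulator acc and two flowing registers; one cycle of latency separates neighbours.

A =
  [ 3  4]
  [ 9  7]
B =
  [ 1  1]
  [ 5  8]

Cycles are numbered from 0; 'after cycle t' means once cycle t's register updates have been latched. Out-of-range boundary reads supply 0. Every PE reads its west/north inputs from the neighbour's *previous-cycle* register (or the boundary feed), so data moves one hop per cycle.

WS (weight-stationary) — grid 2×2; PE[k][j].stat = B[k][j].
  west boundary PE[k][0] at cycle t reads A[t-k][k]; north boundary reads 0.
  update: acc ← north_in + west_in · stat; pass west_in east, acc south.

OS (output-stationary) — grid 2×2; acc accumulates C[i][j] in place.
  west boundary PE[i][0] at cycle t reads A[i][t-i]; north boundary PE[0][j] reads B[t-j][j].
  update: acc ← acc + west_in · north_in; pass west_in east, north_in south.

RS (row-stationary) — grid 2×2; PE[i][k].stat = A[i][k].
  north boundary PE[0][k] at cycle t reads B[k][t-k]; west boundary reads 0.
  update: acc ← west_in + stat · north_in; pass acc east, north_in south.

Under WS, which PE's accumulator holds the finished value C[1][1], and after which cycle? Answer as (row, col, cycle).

(row, col, cycle) = (1, 1, 3)

WS: C[1][1] accumulates in PE[1][1]:
  0: (1,1).acc=0  regs=<0,0>
  1: (1,1).acc=0  regs=<0,0>
  2: (1,1).acc=35  regs=<4,35>
  3: (1,1).acc=65  regs=<7,65>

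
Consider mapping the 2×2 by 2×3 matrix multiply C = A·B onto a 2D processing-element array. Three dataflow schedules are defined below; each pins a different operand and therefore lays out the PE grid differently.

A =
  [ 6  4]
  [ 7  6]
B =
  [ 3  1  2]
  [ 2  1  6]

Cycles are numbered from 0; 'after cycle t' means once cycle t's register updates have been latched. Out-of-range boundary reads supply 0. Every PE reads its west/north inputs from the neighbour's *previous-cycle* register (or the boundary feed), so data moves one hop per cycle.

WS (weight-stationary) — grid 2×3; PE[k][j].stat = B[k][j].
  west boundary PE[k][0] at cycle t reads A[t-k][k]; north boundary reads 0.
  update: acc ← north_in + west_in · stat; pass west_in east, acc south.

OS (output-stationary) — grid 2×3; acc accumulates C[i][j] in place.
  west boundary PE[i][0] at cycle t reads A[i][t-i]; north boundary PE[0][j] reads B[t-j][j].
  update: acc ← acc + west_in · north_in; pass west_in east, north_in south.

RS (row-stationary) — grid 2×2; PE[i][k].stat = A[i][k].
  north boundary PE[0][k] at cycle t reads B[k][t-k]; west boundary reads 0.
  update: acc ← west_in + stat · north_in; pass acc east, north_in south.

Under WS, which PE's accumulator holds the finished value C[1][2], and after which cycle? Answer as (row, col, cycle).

(row, col, cycle) = (1, 2, 4)

Under WS, C[1][2] lands at PE[1][2]:
  c0 r1c2: 0 / 0 / 0
  c1 r1c2: 0 / 0 / 0
  c2 r1c2: 0 / 0 / 0
  c3 r1c2: 36 / 4 / 36
  c4 r1c2: 50 / 6 / 50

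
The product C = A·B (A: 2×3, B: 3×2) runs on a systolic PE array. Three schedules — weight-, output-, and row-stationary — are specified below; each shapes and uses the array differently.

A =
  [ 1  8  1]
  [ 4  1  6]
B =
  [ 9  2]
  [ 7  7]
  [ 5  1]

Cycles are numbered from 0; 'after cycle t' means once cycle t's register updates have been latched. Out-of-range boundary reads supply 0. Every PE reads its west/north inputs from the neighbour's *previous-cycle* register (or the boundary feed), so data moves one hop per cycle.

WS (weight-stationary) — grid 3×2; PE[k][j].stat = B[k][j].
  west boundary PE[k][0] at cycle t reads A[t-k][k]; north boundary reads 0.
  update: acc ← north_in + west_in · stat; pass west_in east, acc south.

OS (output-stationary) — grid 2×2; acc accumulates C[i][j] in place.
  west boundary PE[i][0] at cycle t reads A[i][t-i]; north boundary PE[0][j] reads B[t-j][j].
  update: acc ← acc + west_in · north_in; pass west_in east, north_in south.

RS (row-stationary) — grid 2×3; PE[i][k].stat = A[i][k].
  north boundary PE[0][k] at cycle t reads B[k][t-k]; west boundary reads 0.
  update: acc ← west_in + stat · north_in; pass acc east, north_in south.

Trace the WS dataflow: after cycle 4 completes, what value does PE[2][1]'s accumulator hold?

WS on a 3×2 grid — tracing PE[2][1] and its feeders:
  after 0 — PE[1][1] acc=0, pass-E 0, pass-S 0
  after 0 — PE[2][0] acc=0, pass-E 0, pass-S 0
  after 0 — PE[2][1] acc=0, pass-E 0, pass-S 0
  after 1 — PE[1][1] acc=0, pass-E 0, pass-S 0
  after 1 — PE[2][0] acc=0, pass-E 0, pass-S 0
  after 1 — PE[2][1] acc=0, pass-E 0, pass-S 0
  after 2 — PE[1][1] acc=58, pass-E 8, pass-S 58
  after 2 — PE[2][0] acc=70, pass-E 1, pass-S 70
  after 2 — PE[2][1] acc=0, pass-E 0, pass-S 0
  after 3 — PE[1][1] acc=15, pass-E 1, pass-S 15
  after 3 — PE[2][0] acc=73, pass-E 6, pass-S 73
  after 3 — PE[2][1] acc=59, pass-E 1, pass-S 59
  after 4 — PE[1][1] acc=0, pass-E 0, pass-S 0
  after 4 — PE[2][0] acc=0, pass-E 0, pass-S 0
  after 4 — PE[2][1] acc=21, pass-E 6, pass-S 21

PE[2][1].acc = 21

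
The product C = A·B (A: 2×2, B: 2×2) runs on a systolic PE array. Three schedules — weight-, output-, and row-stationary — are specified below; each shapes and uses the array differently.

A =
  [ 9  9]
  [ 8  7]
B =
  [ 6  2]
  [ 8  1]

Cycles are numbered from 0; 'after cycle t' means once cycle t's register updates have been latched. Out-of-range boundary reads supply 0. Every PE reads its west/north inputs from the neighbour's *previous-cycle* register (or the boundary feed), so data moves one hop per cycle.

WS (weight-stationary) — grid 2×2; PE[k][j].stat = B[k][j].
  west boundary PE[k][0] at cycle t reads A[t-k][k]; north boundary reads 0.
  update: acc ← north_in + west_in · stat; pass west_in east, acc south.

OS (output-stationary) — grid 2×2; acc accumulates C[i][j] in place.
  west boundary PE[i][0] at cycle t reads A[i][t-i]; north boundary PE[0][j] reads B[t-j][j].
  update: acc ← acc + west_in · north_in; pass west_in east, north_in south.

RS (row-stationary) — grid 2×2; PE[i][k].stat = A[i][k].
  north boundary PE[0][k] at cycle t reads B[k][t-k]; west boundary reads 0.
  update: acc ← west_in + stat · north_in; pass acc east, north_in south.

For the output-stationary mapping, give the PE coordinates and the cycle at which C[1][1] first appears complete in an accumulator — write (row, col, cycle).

OS: C[1][1] accumulates in PE[1][1]:
  [0] (1,1) acc=0 (h:0 v:0)
  [1] (1,1) acc=0 (h:0 v:0)
  [2] (1,1) acc=16 (h:8 v:2)
  [3] (1,1) acc=23 (h:7 v:1)

(row, col, cycle) = (1, 1, 3)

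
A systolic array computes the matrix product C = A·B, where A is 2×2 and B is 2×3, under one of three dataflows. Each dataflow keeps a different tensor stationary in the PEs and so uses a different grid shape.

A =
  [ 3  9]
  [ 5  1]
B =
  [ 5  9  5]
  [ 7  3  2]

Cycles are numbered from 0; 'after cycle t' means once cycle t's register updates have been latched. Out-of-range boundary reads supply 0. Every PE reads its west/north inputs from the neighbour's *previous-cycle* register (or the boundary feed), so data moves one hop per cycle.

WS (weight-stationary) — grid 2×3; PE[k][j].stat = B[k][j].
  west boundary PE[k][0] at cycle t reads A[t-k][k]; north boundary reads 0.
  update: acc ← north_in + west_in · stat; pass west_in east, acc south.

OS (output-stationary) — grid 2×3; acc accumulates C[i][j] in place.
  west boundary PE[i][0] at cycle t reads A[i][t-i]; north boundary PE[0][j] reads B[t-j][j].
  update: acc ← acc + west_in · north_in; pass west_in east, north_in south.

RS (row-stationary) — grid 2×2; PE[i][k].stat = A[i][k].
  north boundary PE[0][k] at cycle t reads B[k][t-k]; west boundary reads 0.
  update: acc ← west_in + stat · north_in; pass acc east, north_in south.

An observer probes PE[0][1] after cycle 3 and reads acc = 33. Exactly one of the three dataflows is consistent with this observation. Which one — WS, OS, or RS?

dataflow = RS

Under WS (2×3), PE[0][1]:
  after 0 — PE[0][1] acc=0, pass-E 0, pass-S 0
  after 1 — PE[0][1] acc=27, pass-E 3, pass-S 27
  after 2 — PE[0][1] acc=45, pass-E 5, pass-S 45
  after 3 — PE[0][1] acc=0, pass-E 0, pass-S 0
Under OS (2×3), PE[0][1]:
  after 0 — PE[0][1] acc=0, pass-E 0, pass-S 0
  after 1 — PE[0][1] acc=27, pass-E 3, pass-S 9
  after 2 — PE[0][1] acc=54, pass-E 9, pass-S 3
  after 3 — PE[0][1] acc=54, pass-E 0, pass-S 0
Under RS (2×2), PE[0][1]:
  after 0 — PE[0][1] acc=0, pass-E 0, pass-S 0
  after 1 — PE[0][1] acc=78, pass-E 78, pass-S 7
  after 2 — PE[0][1] acc=54, pass-E 54, pass-S 3
  after 3 — PE[0][1] acc=33, pass-E 33, pass-S 2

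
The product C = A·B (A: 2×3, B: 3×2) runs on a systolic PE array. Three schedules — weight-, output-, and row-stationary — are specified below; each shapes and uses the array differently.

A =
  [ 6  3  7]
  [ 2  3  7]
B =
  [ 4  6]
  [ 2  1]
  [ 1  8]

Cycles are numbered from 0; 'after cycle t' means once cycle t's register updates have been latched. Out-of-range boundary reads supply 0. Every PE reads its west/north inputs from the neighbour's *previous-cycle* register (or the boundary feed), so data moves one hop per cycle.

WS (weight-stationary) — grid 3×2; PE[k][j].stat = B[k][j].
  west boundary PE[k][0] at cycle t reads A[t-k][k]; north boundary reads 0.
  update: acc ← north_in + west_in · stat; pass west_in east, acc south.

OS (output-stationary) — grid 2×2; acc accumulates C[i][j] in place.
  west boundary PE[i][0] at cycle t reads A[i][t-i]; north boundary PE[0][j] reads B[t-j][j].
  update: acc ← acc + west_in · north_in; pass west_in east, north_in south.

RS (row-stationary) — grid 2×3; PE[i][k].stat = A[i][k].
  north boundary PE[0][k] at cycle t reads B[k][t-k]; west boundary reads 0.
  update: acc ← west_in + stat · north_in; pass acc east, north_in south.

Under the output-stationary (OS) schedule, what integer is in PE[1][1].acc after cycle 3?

OS 2×2: PE[1][1] cycle-by-cycle (with neighbour feeds):
  t=0 PE[0][1]: acc=0 h=0 v=0
  t=0 PE[1][0]: acc=0 h=0 v=0
  t=0 PE[1][1]: acc=0 h=0 v=0
  t=1 PE[0][1]: acc=36 h=6 v=6
  t=1 PE[1][0]: acc=8 h=2 v=4
  t=1 PE[1][1]: acc=0 h=0 v=0
  t=2 PE[0][1]: acc=39 h=3 v=1
  t=2 PE[1][0]: acc=14 h=3 v=2
  t=2 PE[1][1]: acc=12 h=2 v=6
  t=3 PE[0][1]: acc=95 h=7 v=8
  t=3 PE[1][0]: acc=21 h=7 v=1
  t=3 PE[1][1]: acc=15 h=3 v=1

PE[1][1].acc = 15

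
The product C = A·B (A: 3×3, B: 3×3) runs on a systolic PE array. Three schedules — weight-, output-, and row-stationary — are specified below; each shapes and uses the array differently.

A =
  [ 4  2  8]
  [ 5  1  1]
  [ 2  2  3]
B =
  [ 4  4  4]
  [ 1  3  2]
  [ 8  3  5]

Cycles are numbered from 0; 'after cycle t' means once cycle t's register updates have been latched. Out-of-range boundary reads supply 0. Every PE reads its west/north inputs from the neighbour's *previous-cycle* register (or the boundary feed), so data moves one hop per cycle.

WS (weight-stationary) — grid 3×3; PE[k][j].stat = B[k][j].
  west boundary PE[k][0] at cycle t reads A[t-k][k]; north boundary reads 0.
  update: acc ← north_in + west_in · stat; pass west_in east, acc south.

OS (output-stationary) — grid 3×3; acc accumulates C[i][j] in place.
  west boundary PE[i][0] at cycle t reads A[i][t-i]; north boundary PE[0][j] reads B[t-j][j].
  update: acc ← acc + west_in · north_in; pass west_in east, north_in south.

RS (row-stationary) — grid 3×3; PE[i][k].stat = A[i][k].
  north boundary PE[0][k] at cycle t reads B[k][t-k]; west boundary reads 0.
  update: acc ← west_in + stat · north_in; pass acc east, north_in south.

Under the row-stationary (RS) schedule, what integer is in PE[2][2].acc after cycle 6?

PE[2][2].acc = 27

RS on a 3×3 grid — tracing PE[2][2] and its feeders:
  after 0 — PE[1][2] acc=0, pass-E 0, pass-S 0
  after 0 — PE[2][1] acc=0, pass-E 0, pass-S 0
  after 0 — PE[2][2] acc=0, pass-E 0, pass-S 0
  after 1 — PE[1][2] acc=0, pass-E 0, pass-S 0
  after 1 — PE[2][1] acc=0, pass-E 0, pass-S 0
  after 1 — PE[2][2] acc=0, pass-E 0, pass-S 0
  after 2 — PE[1][2] acc=0, pass-E 0, pass-S 0
  after 2 — PE[2][1] acc=0, pass-E 0, pass-S 0
  after 2 — PE[2][2] acc=0, pass-E 0, pass-S 0
  after 3 — PE[1][2] acc=29, pass-E 29, pass-S 8
  after 3 — PE[2][1] acc=10, pass-E 10, pass-S 1
  after 3 — PE[2][2] acc=0, pass-E 0, pass-S 0
  after 4 — PE[1][2] acc=26, pass-E 26, pass-S 3
  after 4 — PE[2][1] acc=14, pass-E 14, pass-S 3
  after 4 — PE[2][2] acc=34, pass-E 34, pass-S 8
  after 5 — PE[1][2] acc=27, pass-E 27, pass-S 5
  after 5 — PE[2][1] acc=12, pass-E 12, pass-S 2
  after 5 — PE[2][2] acc=23, pass-E 23, pass-S 3
  after 6 — PE[1][2] acc=0, pass-E 0, pass-S 0
  after 6 — PE[2][1] acc=0, pass-E 0, pass-S 0
  after 6 — PE[2][2] acc=27, pass-E 27, pass-S 5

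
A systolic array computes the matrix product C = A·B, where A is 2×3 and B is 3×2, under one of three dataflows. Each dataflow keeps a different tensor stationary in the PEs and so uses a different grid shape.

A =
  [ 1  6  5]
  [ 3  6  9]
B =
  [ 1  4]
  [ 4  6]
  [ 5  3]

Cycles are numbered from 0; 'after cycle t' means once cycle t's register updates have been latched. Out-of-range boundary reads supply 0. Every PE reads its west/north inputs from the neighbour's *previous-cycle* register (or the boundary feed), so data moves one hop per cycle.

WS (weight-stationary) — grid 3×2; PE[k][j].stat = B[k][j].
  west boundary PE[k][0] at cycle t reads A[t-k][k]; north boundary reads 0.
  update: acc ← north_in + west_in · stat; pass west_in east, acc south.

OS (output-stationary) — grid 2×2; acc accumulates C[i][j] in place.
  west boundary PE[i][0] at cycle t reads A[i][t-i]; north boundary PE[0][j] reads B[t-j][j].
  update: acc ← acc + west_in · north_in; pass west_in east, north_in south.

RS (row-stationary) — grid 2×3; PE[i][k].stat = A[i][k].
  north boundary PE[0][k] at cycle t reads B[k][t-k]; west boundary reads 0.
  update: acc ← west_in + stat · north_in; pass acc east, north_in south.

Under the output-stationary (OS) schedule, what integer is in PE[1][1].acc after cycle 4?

OS 2×2: PE[1][1] cycle-by-cycle (with neighbour feeds):
  [0] (0,1) acc=0 (h:0 v:0)
  [0] (1,0) acc=0 (h:0 v:0)
  [0] (1,1) acc=0 (h:0 v:0)
  [1] (0,1) acc=4 (h:1 v:4)
  [1] (1,0) acc=3 (h:3 v:1)
  [1] (1,1) acc=0 (h:0 v:0)
  [2] (0,1) acc=40 (h:6 v:6)
  [2] (1,0) acc=27 (h:6 v:4)
  [2] (1,1) acc=12 (h:3 v:4)
  [3] (0,1) acc=55 (h:5 v:3)
  [3] (1,0) acc=72 (h:9 v:5)
  [3] (1,1) acc=48 (h:6 v:6)
  [4] (0,1) acc=55 (h:0 v:0)
  [4] (1,0) acc=72 (h:0 v:0)
  [4] (1,1) acc=75 (h:9 v:3)

PE[1][1].acc = 75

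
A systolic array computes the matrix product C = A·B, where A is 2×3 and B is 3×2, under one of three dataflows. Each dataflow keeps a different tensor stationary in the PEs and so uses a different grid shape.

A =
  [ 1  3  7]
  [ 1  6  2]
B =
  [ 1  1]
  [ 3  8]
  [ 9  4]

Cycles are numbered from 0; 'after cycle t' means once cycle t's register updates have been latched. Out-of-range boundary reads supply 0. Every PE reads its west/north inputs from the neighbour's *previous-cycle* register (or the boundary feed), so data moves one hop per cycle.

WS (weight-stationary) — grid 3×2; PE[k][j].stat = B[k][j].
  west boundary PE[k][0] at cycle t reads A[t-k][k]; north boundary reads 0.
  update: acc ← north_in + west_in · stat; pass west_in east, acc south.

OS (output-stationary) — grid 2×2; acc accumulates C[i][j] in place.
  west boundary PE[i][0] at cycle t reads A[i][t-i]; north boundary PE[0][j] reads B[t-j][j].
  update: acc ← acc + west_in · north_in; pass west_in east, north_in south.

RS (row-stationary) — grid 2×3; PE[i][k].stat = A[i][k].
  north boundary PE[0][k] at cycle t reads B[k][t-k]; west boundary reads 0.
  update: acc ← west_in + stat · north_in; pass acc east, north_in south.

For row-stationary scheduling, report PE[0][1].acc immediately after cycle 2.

RS 2×3: PE[0][1] cycle-by-cycle (with neighbour feeds):
  [0] (0,0) acc=1 (h:1 v:1)
  [0] (0,1) acc=0 (h:0 v:0)
  [1] (0,0) acc=1 (h:1 v:1)
  [1] (0,1) acc=10 (h:10 v:3)
  [2] (0,0) acc=0 (h:0 v:0)
  [2] (0,1) acc=25 (h:25 v:8)

PE[0][1].acc = 25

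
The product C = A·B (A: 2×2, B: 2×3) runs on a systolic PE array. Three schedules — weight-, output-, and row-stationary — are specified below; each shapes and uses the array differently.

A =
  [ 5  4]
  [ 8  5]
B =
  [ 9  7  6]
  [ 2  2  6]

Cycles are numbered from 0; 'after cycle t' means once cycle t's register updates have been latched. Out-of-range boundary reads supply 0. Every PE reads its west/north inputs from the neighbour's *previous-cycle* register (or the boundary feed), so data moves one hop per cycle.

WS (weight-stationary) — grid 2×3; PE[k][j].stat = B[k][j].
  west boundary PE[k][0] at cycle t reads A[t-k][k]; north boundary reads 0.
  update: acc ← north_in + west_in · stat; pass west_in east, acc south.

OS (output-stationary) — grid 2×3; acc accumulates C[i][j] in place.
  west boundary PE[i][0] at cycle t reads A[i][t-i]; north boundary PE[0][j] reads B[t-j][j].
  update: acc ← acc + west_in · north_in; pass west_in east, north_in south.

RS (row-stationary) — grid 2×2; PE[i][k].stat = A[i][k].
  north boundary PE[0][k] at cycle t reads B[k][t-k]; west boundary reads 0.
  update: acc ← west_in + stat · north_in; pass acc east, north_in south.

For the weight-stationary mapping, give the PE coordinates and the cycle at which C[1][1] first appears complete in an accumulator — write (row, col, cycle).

Under WS, C[1][1] lands at PE[1][1]:
  @0  [1,1]  acc 0  |  →0  ↓0
  @1  [1,1]  acc 0  |  →0  ↓0
  @2  [1,1]  acc 43  |  →4  ↓43
  @3  [1,1]  acc 66  |  →5  ↓66

(row, col, cycle) = (1, 1, 3)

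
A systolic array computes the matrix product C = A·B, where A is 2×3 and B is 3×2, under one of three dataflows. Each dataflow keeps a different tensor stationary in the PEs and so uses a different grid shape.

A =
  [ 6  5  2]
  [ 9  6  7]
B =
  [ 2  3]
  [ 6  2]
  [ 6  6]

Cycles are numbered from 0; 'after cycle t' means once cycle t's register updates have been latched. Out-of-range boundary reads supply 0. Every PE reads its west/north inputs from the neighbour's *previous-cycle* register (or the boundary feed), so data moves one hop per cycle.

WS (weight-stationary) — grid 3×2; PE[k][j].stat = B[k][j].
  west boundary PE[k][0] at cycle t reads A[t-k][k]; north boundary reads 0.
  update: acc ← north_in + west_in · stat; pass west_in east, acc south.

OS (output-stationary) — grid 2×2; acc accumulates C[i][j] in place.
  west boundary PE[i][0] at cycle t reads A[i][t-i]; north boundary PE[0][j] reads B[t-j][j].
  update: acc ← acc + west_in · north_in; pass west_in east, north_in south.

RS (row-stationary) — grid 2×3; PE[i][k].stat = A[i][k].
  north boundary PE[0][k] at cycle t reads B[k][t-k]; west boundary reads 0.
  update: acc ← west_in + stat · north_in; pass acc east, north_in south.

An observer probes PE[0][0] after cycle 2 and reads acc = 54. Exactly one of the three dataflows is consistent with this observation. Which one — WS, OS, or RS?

— WS: 3×2; PE[0][0] trace:
  after 0 — PE[0][0] acc=12, pass-E 6, pass-S 12
  after 1 — PE[0][0] acc=18, pass-E 9, pass-S 18
  after 2 — PE[0][0] acc=0, pass-E 0, pass-S 0
— OS: 2×2; PE[0][0] trace:
  after 0 — PE[0][0] acc=12, pass-E 6, pass-S 2
  after 1 — PE[0][0] acc=42, pass-E 5, pass-S 6
  after 2 — PE[0][0] acc=54, pass-E 2, pass-S 6
— RS: 2×3; PE[0][0] trace:
  after 0 — PE[0][0] acc=12, pass-E 12, pass-S 2
  after 1 — PE[0][0] acc=18, pass-E 18, pass-S 3
  after 2 — PE[0][0] acc=0, pass-E 0, pass-S 0

dataflow = OS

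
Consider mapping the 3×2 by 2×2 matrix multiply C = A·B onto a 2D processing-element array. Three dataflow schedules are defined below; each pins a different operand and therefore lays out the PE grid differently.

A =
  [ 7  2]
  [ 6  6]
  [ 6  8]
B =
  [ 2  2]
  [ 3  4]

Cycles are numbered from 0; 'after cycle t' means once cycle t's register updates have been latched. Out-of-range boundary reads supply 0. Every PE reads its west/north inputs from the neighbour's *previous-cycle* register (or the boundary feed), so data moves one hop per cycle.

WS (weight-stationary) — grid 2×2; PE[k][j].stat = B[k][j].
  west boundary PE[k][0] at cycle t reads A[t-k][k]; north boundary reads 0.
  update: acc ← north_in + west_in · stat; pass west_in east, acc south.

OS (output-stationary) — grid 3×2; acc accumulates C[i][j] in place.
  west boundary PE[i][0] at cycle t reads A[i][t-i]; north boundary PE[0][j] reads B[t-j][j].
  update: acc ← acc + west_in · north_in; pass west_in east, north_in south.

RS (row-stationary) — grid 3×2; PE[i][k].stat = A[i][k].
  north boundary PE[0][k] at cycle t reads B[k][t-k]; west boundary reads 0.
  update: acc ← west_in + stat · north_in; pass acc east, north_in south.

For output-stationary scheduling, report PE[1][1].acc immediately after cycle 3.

OS (3×2). Following PE[1][1] plus its west/north inputs:
  cycle 0: PE[0][1] → acc 0, east 0, south 0
  cycle 0: PE[1][0] → acc 0, east 0, south 0
  cycle 0: PE[1][1] → acc 0, east 0, south 0
  cycle 1: PE[0][1] → acc 14, east 7, south 2
  cycle 1: PE[1][0] → acc 12, east 6, south 2
  cycle 1: PE[1][1] → acc 0, east 0, south 0
  cycle 2: PE[0][1] → acc 22, east 2, south 4
  cycle 2: PE[1][0] → acc 30, east 6, south 3
  cycle 2: PE[1][1] → acc 12, east 6, south 2
  cycle 3: PE[0][1] → acc 22, east 0, south 0
  cycle 3: PE[1][0] → acc 30, east 0, south 0
  cycle 3: PE[1][1] → acc 36, east 6, south 4

PE[1][1].acc = 36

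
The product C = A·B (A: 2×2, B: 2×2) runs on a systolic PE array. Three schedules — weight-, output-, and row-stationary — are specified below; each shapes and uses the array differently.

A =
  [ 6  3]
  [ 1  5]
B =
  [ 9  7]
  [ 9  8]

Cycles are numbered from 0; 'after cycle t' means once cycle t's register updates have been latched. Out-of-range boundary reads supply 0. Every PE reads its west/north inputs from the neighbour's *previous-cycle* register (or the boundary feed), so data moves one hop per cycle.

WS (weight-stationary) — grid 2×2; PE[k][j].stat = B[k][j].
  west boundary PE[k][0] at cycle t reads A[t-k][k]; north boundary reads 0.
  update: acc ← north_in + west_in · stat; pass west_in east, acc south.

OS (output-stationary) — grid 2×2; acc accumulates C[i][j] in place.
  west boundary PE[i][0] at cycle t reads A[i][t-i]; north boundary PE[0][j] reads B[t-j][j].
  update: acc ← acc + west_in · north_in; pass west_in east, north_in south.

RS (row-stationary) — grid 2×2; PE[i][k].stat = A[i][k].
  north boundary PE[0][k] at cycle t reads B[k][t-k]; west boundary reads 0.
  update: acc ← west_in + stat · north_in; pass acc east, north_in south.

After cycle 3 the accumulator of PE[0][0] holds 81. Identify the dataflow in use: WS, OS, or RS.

dataflow = OS

Under WS (2×2), PE[0][0]:
  t=0 PE[0][0]: acc=54 h=6 v=54
  t=1 PE[0][0]: acc=9 h=1 v=9
  t=2 PE[0][0]: acc=0 h=0 v=0
  t=3 PE[0][0]: acc=0 h=0 v=0
Under OS (2×2), PE[0][0]:
  t=0 PE[0][0]: acc=54 h=6 v=9
  t=1 PE[0][0]: acc=81 h=3 v=9
  t=2 PE[0][0]: acc=81 h=0 v=0
  t=3 PE[0][0]: acc=81 h=0 v=0
Under RS (2×2), PE[0][0]:
  t=0 PE[0][0]: acc=54 h=54 v=9
  t=1 PE[0][0]: acc=42 h=42 v=7
  t=2 PE[0][0]: acc=0 h=0 v=0
  t=3 PE[0][0]: acc=0 h=0 v=0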